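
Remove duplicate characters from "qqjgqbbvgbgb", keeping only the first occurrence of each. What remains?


Input: 'qqjgqbbvgbgb'
Operation: keep first occurrence of each character
Scan: s[0]='q' new -> keep; s[1]='q' seen -> skip; s[2]='j' new -> keep; s[3]='g' new -> keep; s[4]='q' seen -> skip; s[5]='b' new -> keep; s[6]='b' seen -> skip; s[7]='v' new -> keep; s[8]='g' seen -> skip; s[9]='b' seen -> skip; s[10]='g' seen -> skip; s[11]='b' seen -> skip
Result: qjgbv


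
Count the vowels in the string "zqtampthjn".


Input string: 'zqtampthjn'
Operation: count vowels (a, e, i, o, u)
Scan: s[0]='z', s[1]='q', s[2]='t', s[3]='a' (vowel), s[4]='m', s[5]='p', s[6]='t', s[7]='h', s[8]='j', s[9]='n'
Vowels found: 1
Result: 1


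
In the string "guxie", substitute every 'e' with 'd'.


Input string: 'guxie'
Operation: replace 'e' with 'd'
Positions of 'e': 4
After replacement: guxid


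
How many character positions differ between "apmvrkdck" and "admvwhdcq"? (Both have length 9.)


String 1: 'apmvrkdck'
String 2: 'admvwhdcq'
Compare each position: pos 0: 'a'=='a', pos 1: 'p'!='d', pos 2: 'm'=='m', pos 3: 'v'=='v', pos 4: 'r'!='w', pos 5: 'k'!='h', pos 6: 'd'=='d', pos 7: 'c'=='c', pos 8: 'k'!='q'
Differing positions: 4
Hamming distance: 4


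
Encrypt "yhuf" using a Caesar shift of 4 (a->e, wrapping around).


Input: 'yhuf', shift = 4
Operation: for each letter, (position + 4) mod 26
Mapping: 'y'(24+4=28, 28 mod 26=2)->'c', 'h'(7+4=11)->'l', 'u'(20+4=24)->'y', 'f'(5+4=9)->'j'
Result: clyj


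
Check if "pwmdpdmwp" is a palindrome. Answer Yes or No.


Input string: 'pwmdpdmwp'
Reversed: 'pwmdpdmwp'
Compare pairs: s[0]='p' vs s[8]='p' (match), s[1]='w' vs s[7]='w' (match), s[2]='m' vs s[6]='m' (match), s[3]='d' vs s[5]='d' (match)
Palindrome: Yes


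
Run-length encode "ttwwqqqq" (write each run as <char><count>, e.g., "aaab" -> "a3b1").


Input: 'ttwwqqqq'
Operation: identify consecutive runs
Runs: 'tt' -> t2, 'ww' -> w2, 'qqqq' -> q4
Encoded: t2w2q4


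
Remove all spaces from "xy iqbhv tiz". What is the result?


Input string: 'xy iqbhv tiz'
Operation: remove all spaces
Words: 'xy', 'iqbhv', 'tiz'
Join without spaces: xyiqbhvtiz


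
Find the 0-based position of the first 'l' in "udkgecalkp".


Input string: 'udkgecalkp'
Target: 'l'
Scanning left to right: s[0]='u', s[1]='d', s[2]='k', s[3]='g', s[4]='e', s[5]='c', s[6]='a', s[7]='l'
First match at index: 7


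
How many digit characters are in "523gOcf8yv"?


Input string: '523gOcf8yv'
Operation: count digit characters (0-9)
Scan: '5'(digit), '2'(digit), '3'(digit), 'g', 'O', 'c', 'f', '8'(digit), 'y', 'v'
Digits found: 4
Result: 4


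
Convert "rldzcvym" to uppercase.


Input string: 'rldzcvym'
Operation: convert each letter to uppercase
Mapping: 'r'->'R', 'l'->'L', 'd'->'D', 'z'->'Z', 'c'->'C', 'v'->'V', 'y'->'Y', 'm'->'M'
Result: RLDZCVYM


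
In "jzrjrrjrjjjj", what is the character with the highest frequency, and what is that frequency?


Input: 'jzrjrrjrjjjj'
Operation: tally each character
Counts: 'j':7, 'r':4, 'z':1
Maximum: 'j' appears 7 times


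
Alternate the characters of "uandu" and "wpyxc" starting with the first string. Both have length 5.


String 1: 'uandu'
String 2: 'wpyxc'
Operation: alternate characters
Pairs: 'u'+'w', 'a'+'p', 'n'+'y', 'd'+'x', 'u'+'c'
Result: uwapnydxuc


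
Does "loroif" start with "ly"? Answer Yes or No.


Input string: 'loroif'
Prefix to check: 'ly'
First 2 characters of input: 'lo'
Match: False
Result: No


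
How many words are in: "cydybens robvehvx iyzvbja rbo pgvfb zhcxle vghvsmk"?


Input string: 'cydybens robvehvx iyzvbja rbo pgvfb zhcxle vghvsmk'
Operation: split by spaces
Words found: 'cydybens', 'robvehvx', 'iyzvbja', 'rbo', 'pgvfb', 'zhcxle', 'vghvsmk'
Word count: 7


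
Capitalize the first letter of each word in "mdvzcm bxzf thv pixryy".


Input string: 'mdvzcm bxzf thv pixryy'
Operation: capitalize first letter of each word
Word transformations: 'mdvzcm'->'Mdvzcm', 'bxzf'->'Bxzf', 'thv'->'Thv', 'pixryy'->'Pixryy'
Result: Mdvzcm Bxzf Thv Pixryy


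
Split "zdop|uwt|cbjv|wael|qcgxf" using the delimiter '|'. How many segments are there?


Input string: 'zdop|uwt|cbjv|wael|qcgxf'
Delimiter: '|'
Split result: 'zdop', 'uwt', 'cbjv', 'wael', 'qcgxf'
Number of parts: 5


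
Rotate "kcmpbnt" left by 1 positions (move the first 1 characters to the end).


Input: 'kcmpbnt', shift = 1
Operation: split at index 1 and swap parts
Front part s[0:1] = 'k'
Back part s[1:] = 'cmpbnt'
Rotated = back + front = 'cmpbnt' + 'k'
Result: cmpbntk


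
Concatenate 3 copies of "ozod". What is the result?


Input string: 'ozod'
Operation: repeat 3 times
Concatenation: 'ozod' + 'ozod' + 'ozod'
Result: ozodozodozod


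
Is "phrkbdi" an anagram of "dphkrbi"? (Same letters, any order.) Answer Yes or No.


String 1: 'dphkrbi' -> sorted: 'bdhikpr'
String 2: 'phrkbdi' -> sorted: 'bdhikpr'
Compare sorted forms: 'bdhikpr' == 'bdhikpr'
Anagram: Yes


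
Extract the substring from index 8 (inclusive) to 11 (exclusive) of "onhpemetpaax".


Input string: 'onhpemetpaax'
Operation: slice [8:11]
Extract characters: s[8]='p', s[9]='a', s[10]='a'
Result: paa


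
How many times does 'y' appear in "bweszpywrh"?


Input string: 'bweszpywrh'
Target character: 'y'
Scan each position: s[6]='y'
Matches found at indices: 6
Total: 1


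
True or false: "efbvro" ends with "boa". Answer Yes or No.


Input string: 'efbvro'
Suffix to check: 'boa'
Last 3 characters of input: 'vro'
Match: False
Result: No


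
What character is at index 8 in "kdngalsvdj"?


Input string: 'kdngalsvdj'
Operation: get character at index 8
Index mapping: s[0]='k', s[1]='d', s[2]='n', s[3]='g', s[4]='a', s[5]='l', s[6]='s', s[7]='v', s[8]='d'
Result: 'd'


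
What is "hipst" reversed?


Input string: 'hipst'
Operation: reverse character order
Original order: 'h' -> 'i' -> 'p' -> 's' -> 't'
Reversed order: 't' -> 's' -> 'p' -> 'i' -> 'h'
Result: tspih


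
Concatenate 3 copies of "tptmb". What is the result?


Input string: 'tptmb'
Operation: repeat 3 times
Concatenation: 'tptmb' + 'tptmb' + 'tptmb'
Result: tptmbtptmbtptmb


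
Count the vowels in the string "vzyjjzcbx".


Input string: 'vzyjjzcbx'
Operation: count vowels (a, e, i, o, u)
Scan: s[0]='v', s[1]='z', s[2]='y', s[3]='j', s[4]='j', s[5]='z', s[6]='c', s[7]='b', s[8]='x'
Vowels found: 0
Result: 0


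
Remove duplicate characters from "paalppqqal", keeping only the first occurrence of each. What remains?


Input: 'paalppqqal'
Operation: keep first occurrence of each character
Scan: s[0]='p' new -> keep; s[1]='a' new -> keep; s[2]='a' seen -> skip; s[3]='l' new -> keep; s[4]='p' seen -> skip; s[5]='p' seen -> skip; s[6]='q' new -> keep; s[7]='q' seen -> skip; s[8]='a' seen -> skip; s[9]='l' seen -> skip
Result: palq


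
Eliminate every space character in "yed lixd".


Input string: 'yed lixd'
Operation: remove all spaces
Words: 'yed', 'lixd'
Join without spaces: yedlixd


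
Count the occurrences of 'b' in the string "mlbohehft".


Input string: 'mlbohehft'
Target character: 'b'
Scan each position: s[2]='b'
Matches found at indices: 2
Total: 1


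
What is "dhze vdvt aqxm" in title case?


Input string: 'dhze vdvt aqxm'
Operation: capitalize first letter of each word
Word transformations: 'dhze'->'Dhze', 'vdvt'->'Vdvt', 'aqxm'->'Aqxm'
Result: Dhze Vdvt Aqxm


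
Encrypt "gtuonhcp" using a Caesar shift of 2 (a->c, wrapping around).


Input: 'gtuonhcp', shift = 2
Operation: for each letter, (position + 2) mod 26
Mapping: 'g'(6+2=8)->'i', 't'(19+2=21)->'v', 'u'(20+2=22)->'w', 'o'(14+2=16)->'q', 'n'(13+2=15)->'p', 'h'(7+2=9)->'j', 'c'(2+2=4)->'e', 'p'(15+2=17)->'r'
Result: ivwqpjer


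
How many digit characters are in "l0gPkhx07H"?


Input string: 'l0gPkhx07H'
Operation: count digit characters (0-9)
Scan: 'l', '0'(digit), 'g', 'P', 'k', 'h', 'x', '0'(digit), '7'(digit), 'H'
Digits found: 3
Result: 3


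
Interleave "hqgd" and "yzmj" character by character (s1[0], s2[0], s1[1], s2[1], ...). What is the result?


String 1: 'hqgd'
String 2: 'yzmj'
Operation: alternate characters
Pairs: 'h'+'y', 'q'+'z', 'g'+'m', 'd'+'j'
Result: hyqzgmdj


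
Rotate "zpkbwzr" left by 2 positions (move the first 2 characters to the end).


Input: 'zpkbwzr', shift = 2
Operation: split at index 2 and swap parts
Front part s[0:2] = 'zp'
Back part s[2:] = 'kbwzr'
Rotated = back + front = 'kbwzr' + 'zp'
Result: kbwzrzp


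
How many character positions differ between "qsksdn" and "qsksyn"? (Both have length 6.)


String 1: 'qsksdn'
String 2: 'qsksyn'
Compare each position: pos 0: 'q'=='q', pos 1: 's'=='s', pos 2: 'k'=='k', pos 3: 's'=='s', pos 4: 'd'!='y', pos 5: 'n'=='n'
Differing positions: 1
Hamming distance: 1


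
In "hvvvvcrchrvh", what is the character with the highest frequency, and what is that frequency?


Input: 'hvvvvcrchrvh'
Operation: tally each character
Counts: 'c':2, 'h':3, 'r':2, 'v':5
Maximum: 'v' appears 5 times


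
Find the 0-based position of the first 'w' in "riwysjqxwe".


Input string: 'riwysjqxwe'
Target: 'w'
Scanning left to right: s[0]='r', s[1]='i', s[2]='w'
First match at index: 2


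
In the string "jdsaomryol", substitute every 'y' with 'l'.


Input string: 'jdsaomryol'
Operation: replace 'y' with 'l'
Positions of 'y': 7
After replacement: jdsaomrlol


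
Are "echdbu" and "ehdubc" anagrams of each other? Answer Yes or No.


String 1: 'echdbu' -> sorted: 'bcdehu'
String 2: 'ehdubc' -> sorted: 'bcdehu'
Compare sorted forms: 'bcdehu' == 'bcdehu'
Anagram: Yes


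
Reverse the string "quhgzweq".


Input string: 'quhgzweq'
Operation: reverse character order
Original order: 'q' -> 'u' -> 'h' -> 'g' -> 'z' -> 'w' -> 'e' -> 'q'
Reversed order: 'q' -> 'e' -> 'w' -> 'z' -> 'g' -> 'h' -> 'u' -> 'q'
Result: qewzghuq


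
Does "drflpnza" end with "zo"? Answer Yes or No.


Input string: 'drflpnza'
Suffix to check: 'zo'
Last 2 characters of input: 'za'
Match: False
Result: No


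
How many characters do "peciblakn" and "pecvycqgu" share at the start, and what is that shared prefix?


String 1: 'peciblakn'
String 2: 'pecvycqgu'
Compare position by position:
pos 0: 'p' vs 'p' match
pos 1: 'e' vs 'e' match
pos 2: 'c' vs 'c' match
pos 3: 'i' vs 'v' differ -> stop
Longest common prefix: "pec" (length 3)


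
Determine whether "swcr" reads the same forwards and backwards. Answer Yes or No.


Input string: 'swcr'
Reversed: 'rcws'
Compare pairs: s[0]='s' vs s[3]='r' (mismatch), s[1]='w' vs s[2]='c' (mismatch)
Palindrome: No


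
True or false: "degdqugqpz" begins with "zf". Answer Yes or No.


Input string: 'degdqugqpz'
Prefix to check: 'zf'
First 2 characters of input: 'de'
Match: False
Result: No


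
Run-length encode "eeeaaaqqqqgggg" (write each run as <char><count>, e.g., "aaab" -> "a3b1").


Input: 'eeeaaaqqqqgggg'
Operation: identify consecutive runs
Runs: 'eee' -> e3, 'aaa' -> a3, 'qqqq' -> q4, 'gggg' -> g4
Encoded: e3a3q4g4


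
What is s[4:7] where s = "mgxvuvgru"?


Input string: 'mgxvuvgru'
Operation: slice [4:7]
Extract characters: s[4]='u', s[5]='v', s[6]='g'
Result: uvg


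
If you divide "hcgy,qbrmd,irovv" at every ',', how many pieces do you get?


Input string: 'hcgy,qbrmd,irovv'
Delimiter: ','
Split result: 'hcgy', 'qbrmd', 'irovv'
Number of parts: 3


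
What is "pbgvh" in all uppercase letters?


Input string: 'pbgvh'
Operation: convert each letter to uppercase
Mapping: 'p'->'P', 'b'->'B', 'g'->'G', 'v'->'V', 'h'->'H'
Result: PBGVH


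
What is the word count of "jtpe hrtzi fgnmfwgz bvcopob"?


Input string: 'jtpe hrtzi fgnmfwgz bvcopob'
Operation: split by spaces
Words found: 'jtpe', 'hrtzi', 'fgnmfwgz', 'bvcopob'
Word count: 4


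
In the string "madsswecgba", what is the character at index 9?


Input string: 'madsswecgba'
Operation: get character at index 9
Index mapping: s[0]='m', s[1]='a', s[2]='d', s[3]='s', s[4]='s', s[5]='w', s[6]='e', s[7]='c', s[8]='g', s[9]='b'
Result: 'b'


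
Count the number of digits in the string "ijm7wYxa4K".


Input string: 'ijm7wYxa4K'
Operation: count digit characters (0-9)
Scan: 'i', 'j', 'm', '7'(digit), 'w', 'Y', 'x', 'a', '4'(digit), 'K'
Digits found: 2
Result: 2


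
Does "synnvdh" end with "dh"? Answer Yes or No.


Input string: 'synnvdh'
Suffix to check: 'dh'
Last 2 characters of input: 'dh'
Match: True
Result: Yes


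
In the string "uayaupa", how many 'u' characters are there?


Input string: 'uayaupa'
Target character: 'u'
Scan each position: s[0]='u', s[4]='u'
Matches found at indices: 0, 4
Total: 2


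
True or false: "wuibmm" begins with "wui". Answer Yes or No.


Input string: 'wuibmm'
Prefix to check: 'wui'
First 3 characters of input: 'wui'
Match: True
Result: Yes


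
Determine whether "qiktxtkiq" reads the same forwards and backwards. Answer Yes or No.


Input string: 'qiktxtkiq'
Reversed: 'qiktxtkiq'
Compare pairs: s[0]='q' vs s[8]='q' (match), s[1]='i' vs s[7]='i' (match), s[2]='k' vs s[6]='k' (match), s[3]='t' vs s[5]='t' (match)
Palindrome: Yes


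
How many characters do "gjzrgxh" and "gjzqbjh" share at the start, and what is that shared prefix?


String 1: 'gjzrgxh'
String 2: 'gjzqbjh'
Compare position by position:
pos 0: 'g' vs 'g' match
pos 1: 'j' vs 'j' match
pos 2: 'z' vs 'z' match
pos 3: 'r' vs 'q' differ -> stop
Longest common prefix: "gjz" (length 3)


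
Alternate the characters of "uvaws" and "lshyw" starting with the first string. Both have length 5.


String 1: 'uvaws'
String 2: 'lshyw'
Operation: alternate characters
Pairs: 'u'+'l', 'v'+'s', 'a'+'h', 'w'+'y', 's'+'w'
Result: ulvsahwysw


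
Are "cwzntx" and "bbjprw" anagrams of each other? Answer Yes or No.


String 1: 'cwzntx' -> sorted: 'cntwxz'
String 2: 'bbjprw' -> sorted: 'bbjprw'
Compare sorted forms: 'cntwxz' != 'bbjprw'
Anagram: No


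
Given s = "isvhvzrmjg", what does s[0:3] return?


Input string: 'isvhvzrmjg'
Operation: slice [0:3]
Extract characters: s[0]='i', s[1]='s', s[2]='v'
Result: isv


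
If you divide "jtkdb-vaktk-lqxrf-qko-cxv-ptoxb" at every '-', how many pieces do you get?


Input string: 'jtkdb-vaktk-lqxrf-qko-cxv-ptoxb'
Delimiter: '-'
Split result: 'jtkdb', 'vaktk', 'lqxrf', 'qko', 'cxv', 'ptoxb'
Number of parts: 6


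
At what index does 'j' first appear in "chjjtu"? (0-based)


Input string: 'chjjtu'
Target: 'j'
Scanning left to right: s[0]='c', s[1]='h', s[2]='j'
First match at index: 2


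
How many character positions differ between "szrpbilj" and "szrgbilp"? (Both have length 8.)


String 1: 'szrpbilj'
String 2: 'szrgbilp'
Compare each position: pos 0: 's'=='s', pos 1: 'z'=='z', pos 2: 'r'=='r', pos 3: 'p'!='g', pos 4: 'b'=='b', pos 5: 'i'=='i', pos 6: 'l'=='l', pos 7: 'j'!='p'
Differing positions: 2
Hamming distance: 2


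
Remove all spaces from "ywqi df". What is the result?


Input string: 'ywqi df'
Operation: remove all spaces
Words: 'ywqi', 'df'
Join without spaces: ywqidf


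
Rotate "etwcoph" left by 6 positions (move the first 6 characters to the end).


Input: 'etwcoph', shift = 6
Operation: split at index 6 and swap parts
Front part s[0:6] = 'etwcop'
Back part s[6:] = 'h'
Rotated = back + front = 'h' + 'etwcop'
Result: hetwcop


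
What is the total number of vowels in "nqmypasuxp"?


Input string: 'nqmypasuxp'
Operation: count vowels (a, e, i, o, u)
Scan: s[0]='n', s[1]='q', s[2]='m', s[3]='y', s[4]='p', s[5]='a' (vowel), s[6]='s', s[7]='u' (vowel), s[8]='x', s[9]='p'
Vowels found: 2
Result: 2


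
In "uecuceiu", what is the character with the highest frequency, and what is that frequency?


Input: 'uecuceiu'
Operation: tally each character
Counts: 'c':2, 'e':2, 'i':1, 'u':3
Maximum: 'u' appears 3 times


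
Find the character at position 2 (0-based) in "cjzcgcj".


Input string: 'cjzcgcj'
Operation: get character at index 2
Index mapping: s[0]='c', s[1]='j', s[2]='z'
Result: 'z'


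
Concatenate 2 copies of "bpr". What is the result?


Input string: 'bpr'
Operation: repeat 2 times
Concatenation: 'bpr' + 'bpr'
Result: bprbpr


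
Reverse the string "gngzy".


Input string: 'gngzy'
Operation: reverse character order
Original order: 'g' -> 'n' -> 'g' -> 'z' -> 'y'
Reversed order: 'y' -> 'z' -> 'g' -> 'n' -> 'g'
Result: yzgng


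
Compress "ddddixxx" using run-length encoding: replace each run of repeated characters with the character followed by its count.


Input: 'ddddixxx'
Operation: identify consecutive runs
Runs: 'dddd' -> d4, 'i' -> i1, 'xxx' -> x3
Encoded: d4i1x3


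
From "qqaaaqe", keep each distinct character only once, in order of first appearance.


Input: 'qqaaaqe'
Operation: keep first occurrence of each character
Scan: s[0]='q' new -> keep; s[1]='q' seen -> skip; s[2]='a' new -> keep; s[3]='a' seen -> skip; s[4]='a' seen -> skip; s[5]='q' seen -> skip; s[6]='e' new -> keep
Result: qae


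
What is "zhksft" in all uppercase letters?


Input string: 'zhksft'
Operation: convert each letter to uppercase
Mapping: 'z'->'Z', 'h'->'H', 'k'->'K', 's'->'S', 'f'->'F', 't'->'T'
Result: ZHKSFT


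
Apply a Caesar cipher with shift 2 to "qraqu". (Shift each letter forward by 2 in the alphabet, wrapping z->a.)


Input: 'qraqu', shift = 2
Operation: for each letter, (position + 2) mod 26
Mapping: 'q'(16+2=18)->'s', 'r'(17+2=19)->'t', 'a'(0+2=2)->'c', 'q'(16+2=18)->'s', 'u'(20+2=22)->'w'
Result: stcsw


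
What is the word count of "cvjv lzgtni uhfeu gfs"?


Input string: 'cvjv lzgtni uhfeu gfs'
Operation: split by spaces
Words found: 'cvjv', 'lzgtni', 'uhfeu', 'gfs'
Word count: 4


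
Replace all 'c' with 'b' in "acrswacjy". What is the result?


Input string: 'acrswacjy'
Operation: replace 'c' with 'b'
Positions of 'c': 1, 6
After replacement: abrswabjy


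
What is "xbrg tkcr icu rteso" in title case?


Input string: 'xbrg tkcr icu rteso'
Operation: capitalize first letter of each word
Word transformations: 'xbrg'->'Xbrg', 'tkcr'->'Tkcr', 'icu'->'Icu', 'rteso'->'Rteso'
Result: Xbrg Tkcr Icu Rteso


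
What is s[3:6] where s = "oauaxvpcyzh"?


Input string: 'oauaxvpcyzh'
Operation: slice [3:6]
Extract characters: s[3]='a', s[4]='x', s[5]='v'
Result: axv


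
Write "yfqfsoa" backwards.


Input string: 'yfqfsoa'
Operation: reverse character order
Original order: 'y' -> 'f' -> 'q' -> 'f' -> 's' -> 'o' -> 'a'
Reversed order: 'a' -> 'o' -> 's' -> 'f' -> 'q' -> 'f' -> 'y'
Result: aosfqfy


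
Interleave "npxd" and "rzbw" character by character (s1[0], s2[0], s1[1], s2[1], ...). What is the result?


String 1: 'npxd'
String 2: 'rzbw'
Operation: alternate characters
Pairs: 'n'+'r', 'p'+'z', 'x'+'b', 'd'+'w'
Result: nrpzxbdw


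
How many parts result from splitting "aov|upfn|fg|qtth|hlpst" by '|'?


Input string: 'aov|upfn|fg|qtth|hlpst'
Delimiter: '|'
Split result: 'aov', 'upfn', 'fg', 'qtth', 'hlpst'
Number of parts: 5


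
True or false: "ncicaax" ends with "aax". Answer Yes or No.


Input string: 'ncicaax'
Suffix to check: 'aax'
Last 3 characters of input: 'aax'
Match: True
Result: Yes


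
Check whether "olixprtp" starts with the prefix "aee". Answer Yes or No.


Input string: 'olixprtp'
Prefix to check: 'aee'
First 3 characters of input: 'oli'
Match: False
Result: No


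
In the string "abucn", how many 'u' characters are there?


Input string: 'abucn'
Target character: 'u'
Scan each position: s[2]='u'
Matches found at indices: 2
Total: 1


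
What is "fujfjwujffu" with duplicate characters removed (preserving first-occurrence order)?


Input: 'fujfjwujffu'
Operation: keep first occurrence of each character
Scan: s[0]='f' new -> keep; s[1]='u' new -> keep; s[2]='j' new -> keep; s[3]='f' seen -> skip; s[4]='j' seen -> skip; s[5]='w' new -> keep; s[6]='u' seen -> skip; s[7]='j' seen -> skip; s[8]='f' seen -> skip; s[9]='f' seen -> skip; s[10]='u' seen -> skip
Result: fujw


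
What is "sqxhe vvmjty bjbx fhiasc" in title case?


Input string: 'sqxhe vvmjty bjbx fhiasc'
Operation: capitalize first letter of each word
Word transformations: 'sqxhe'->'Sqxhe', 'vvmjty'->'Vvmjty', 'bjbx'->'Bjbx', 'fhiasc'->'Fhiasc'
Result: Sqxhe Vvmjty Bjbx Fhiasc


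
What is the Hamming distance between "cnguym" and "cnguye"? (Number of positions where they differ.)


String 1: 'cnguym'
String 2: 'cnguye'
Compare each position: pos 0: 'c'=='c', pos 1: 'n'=='n', pos 2: 'g'=='g', pos 3: 'u'=='u', pos 4: 'y'=='y', pos 5: 'm'!='e'
Differing positions: 1
Hamming distance: 1


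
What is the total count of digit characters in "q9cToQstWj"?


Input string: 'q9cToQstWj'
Operation: count digit characters (0-9)
Scan: 'q', '9'(digit), 'c', 'T', 'o', 'Q', 's', 't', 'W', 'j'
Digits found: 1
Result: 1


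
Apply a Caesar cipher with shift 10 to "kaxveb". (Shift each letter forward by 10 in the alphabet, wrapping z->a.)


Input: 'kaxveb', shift = 10
Operation: for each letter, (position + 10) mod 26
Mapping: 'k'(10+10=20)->'u', 'a'(0+10=10)->'k', 'x'(23+10=33, 33 mod 26=7)->'h', 'v'(21+10=31, 31 mod 26=5)->'f', 'e'(4+10=14)->'o', 'b'(1+10=11)->'l'
Result: ukhfol


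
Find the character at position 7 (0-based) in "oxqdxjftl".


Input string: 'oxqdxjftl'
Operation: get character at index 7
Index mapping: s[0]='o', s[1]='x', s[2]='q', s[3]='d', s[4]='x', s[5]='j', s[6]='f', s[7]='t'
Result: 't'


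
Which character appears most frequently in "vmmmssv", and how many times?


Input: 'vmmmssv'
Operation: tally each character
Counts: 'm':3, 's':2, 'v':2
Maximum: 'm' appears 3 times


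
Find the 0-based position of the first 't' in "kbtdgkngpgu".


Input string: 'kbtdgkngpgu'
Target: 't'
Scanning left to right: s[0]='k', s[1]='b', s[2]='t'
First match at index: 2


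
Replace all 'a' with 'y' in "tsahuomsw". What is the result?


Input string: 'tsahuomsw'
Operation: replace 'a' with 'y'
Positions of 'a': 2
After replacement: tsyhuomsw


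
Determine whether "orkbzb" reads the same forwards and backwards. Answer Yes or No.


Input string: 'orkbzb'
Reversed: 'bzbkro'
Compare pairs: s[0]='o' vs s[5]='b' (mismatch), s[1]='r' vs s[4]='z' (mismatch), s[2]='k' vs s[3]='b' (mismatch)
Palindrome: No


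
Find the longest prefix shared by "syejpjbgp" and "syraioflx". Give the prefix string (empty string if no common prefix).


String 1: 'syejpjbgp'
String 2: 'syraioflx'
Compare position by position:
pos 0: 's' vs 's' match
pos 1: 'y' vs 'y' match
pos 2: 'e' vs 'r' differ -> stop
Longest common prefix: "sy" (length 2)


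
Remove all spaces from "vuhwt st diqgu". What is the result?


Input string: 'vuhwt st diqgu'
Operation: remove all spaces
Words: 'vuhwt', 'st', 'diqgu'
Join without spaces: vuhwtstdiqgu


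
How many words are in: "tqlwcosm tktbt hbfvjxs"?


Input string: 'tqlwcosm tktbt hbfvjxs'
Operation: split by spaces
Words found: 'tqlwcosm', 'tktbt', 'hbfvjxs'
Word count: 3


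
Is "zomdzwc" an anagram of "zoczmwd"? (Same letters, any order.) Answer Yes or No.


String 1: 'zoczmwd' -> sorted: 'cdmowzz'
String 2: 'zomdzwc' -> sorted: 'cdmowzz'
Compare sorted forms: 'cdmowzz' == 'cdmowzz'
Anagram: Yes


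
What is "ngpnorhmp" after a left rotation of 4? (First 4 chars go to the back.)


Input: 'ngpnorhmp', shift = 4
Operation: split at index 4 and swap parts
Front part s[0:4] = 'ngpn'
Back part s[4:] = 'orhmp'
Rotated = back + front = 'orhmp' + 'ngpn'
Result: orhmpngpn


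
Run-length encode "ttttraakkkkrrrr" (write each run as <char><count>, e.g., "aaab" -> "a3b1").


Input: 'ttttraakkkkrrrr'
Operation: identify consecutive runs
Runs: 'tttt' -> t4, 'r' -> r1, 'aa' -> a2, 'kkkk' -> k4, 'rrrr' -> r4
Encoded: t4r1a2k4r4


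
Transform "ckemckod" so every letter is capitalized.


Input string: 'ckemckod'
Operation: convert each letter to uppercase
Mapping: 'c'->'C', 'k'->'K', 'e'->'E', 'm'->'M', 'c'->'C', 'k'->'K', 'o'->'O', 'd'->'D'
Result: CKEMCKOD


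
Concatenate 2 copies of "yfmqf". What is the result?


Input string: 'yfmqf'
Operation: repeat 2 times
Concatenation: 'yfmqf' + 'yfmqf'
Result: yfmqfyfmqf


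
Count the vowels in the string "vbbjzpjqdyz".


Input string: 'vbbjzpjqdyz'
Operation: count vowels (a, e, i, o, u)
Scan: s[0]='v', s[1]='b', s[2]='b', s[3]='j', s[4]='z', s[5]='p', s[6]='j', s[7]='q', s[8]='d', s[9]='y', s[10]='z'
Vowels found: 0
Result: 0


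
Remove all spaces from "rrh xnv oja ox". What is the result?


Input string: 'rrh xnv oja ox'
Operation: remove all spaces
Words: 'rrh', 'xnv', 'oja', 'ox'
Join without spaces: rrhxnvojaox


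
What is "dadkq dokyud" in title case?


Input string: 'dadkq dokyud'
Operation: capitalize first letter of each word
Word transformations: 'dadkq'->'Dadkq', 'dokyud'->'Dokyud'
Result: Dadkq Dokyud


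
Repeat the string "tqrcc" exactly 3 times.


Input string: 'tqrcc'
Operation: repeat 3 times
Concatenation: 'tqrcc' + 'tqrcc' + 'tqrcc'
Result: tqrcctqrcctqrcc


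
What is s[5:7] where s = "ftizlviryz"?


Input string: 'ftizlviryz'
Operation: slice [5:7]
Extract characters: s[5]='v', s[6]='i'
Result: vi


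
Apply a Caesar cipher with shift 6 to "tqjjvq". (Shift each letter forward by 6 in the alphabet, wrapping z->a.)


Input: 'tqjjvq', shift = 6
Operation: for each letter, (position + 6) mod 26
Mapping: 't'(19+6=25)->'z', 'q'(16+6=22)->'w', 'j'(9+6=15)->'p', 'j'(9+6=15)->'p', 'v'(21+6=27, 27 mod 26=1)->'b', 'q'(16+6=22)->'w'
Result: zwppbw


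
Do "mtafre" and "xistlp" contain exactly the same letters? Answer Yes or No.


String 1: 'mtafre' -> sorted: 'aefmrt'
String 2: 'xistlp' -> sorted: 'ilpstx'
Compare sorted forms: 'aefmrt' != 'ilpstx'
Anagram: No


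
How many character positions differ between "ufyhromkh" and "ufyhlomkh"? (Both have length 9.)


String 1: 'ufyhromkh'
String 2: 'ufyhlomkh'
Compare each position: pos 0: 'u'=='u', pos 1: 'f'=='f', pos 2: 'y'=='y', pos 3: 'h'=='h', pos 4: 'r'!='l', pos 5: 'o'=='o', pos 6: 'm'=='m', pos 7: 'k'=='k', pos 8: 'h'=='h'
Differing positions: 1
Hamming distance: 1


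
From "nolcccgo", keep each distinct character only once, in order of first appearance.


Input: 'nolcccgo'
Operation: keep first occurrence of each character
Scan: s[0]='n' new -> keep; s[1]='o' new -> keep; s[2]='l' new -> keep; s[3]='c' new -> keep; s[4]='c' seen -> skip; s[5]='c' seen -> skip; s[6]='g' new -> keep; s[7]='o' seen -> skip
Result: nolcg


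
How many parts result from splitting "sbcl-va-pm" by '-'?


Input string: 'sbcl-va-pm'
Delimiter: '-'
Split result: 'sbcl', 'va', 'pm'
Number of parts: 3


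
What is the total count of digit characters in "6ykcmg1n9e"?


Input string: '6ykcmg1n9e'
Operation: count digit characters (0-9)
Scan: '6'(digit), 'y', 'k', 'c', 'm', 'g', '1'(digit), 'n', '9'(digit), 'e'
Digits found: 3
Result: 3


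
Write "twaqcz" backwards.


Input string: 'twaqcz'
Operation: reverse character order
Original order: 't' -> 'w' -> 'a' -> 'q' -> 'c' -> 'z'
Reversed order: 'z' -> 'c' -> 'q' -> 'a' -> 'w' -> 't'
Result: zcqawt


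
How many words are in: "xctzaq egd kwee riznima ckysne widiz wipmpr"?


Input string: 'xctzaq egd kwee riznima ckysne widiz wipmpr'
Operation: split by spaces
Words found: 'xctzaq', 'egd', 'kwee', 'riznima', 'ckysne', 'widiz', 'wipmpr'
Word count: 7


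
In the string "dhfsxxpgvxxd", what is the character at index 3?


Input string: 'dhfsxxpgvxxd'
Operation: get character at index 3
Index mapping: s[0]='d', s[1]='h', s[2]='f', s[3]='s'
Result: 's'


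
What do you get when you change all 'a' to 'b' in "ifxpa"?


Input string: 'ifxpa'
Operation: replace 'a' with 'b'
Positions of 'a': 4
After replacement: ifxpb


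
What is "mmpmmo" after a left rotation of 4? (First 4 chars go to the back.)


Input: 'mmpmmo', shift = 4
Operation: split at index 4 and swap parts
Front part s[0:4] = 'mmpm'
Back part s[4:] = 'mo'
Rotated = back + front = 'mo' + 'mmpm'
Result: mommpm


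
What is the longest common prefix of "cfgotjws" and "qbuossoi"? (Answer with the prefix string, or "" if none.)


String 1: 'cfgotjws'
String 2: 'qbuossoi'
Compare position by position:
pos 0: 'c' vs 'q' differ -> stop
Longest common prefix: "" (length 0)


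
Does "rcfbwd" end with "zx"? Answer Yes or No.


Input string: 'rcfbwd'
Suffix to check: 'zx'
Last 2 characters of input: 'wd'
Match: False
Result: No


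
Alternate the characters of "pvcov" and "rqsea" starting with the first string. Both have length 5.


String 1: 'pvcov'
String 2: 'rqsea'
Operation: alternate characters
Pairs: 'p'+'r', 'v'+'q', 'c'+'s', 'o'+'e', 'v'+'a'
Result: prvqcsoeva


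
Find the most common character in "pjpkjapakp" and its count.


Input: 'pjpkjapakp'
Operation: tally each character
Counts: 'a':2, 'j':2, 'k':2, 'p':4
Maximum: 'p' appears 4 times


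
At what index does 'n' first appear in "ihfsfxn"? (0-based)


Input string: 'ihfsfxn'
Target: 'n'
Scanning left to right: s[0]='i', s[1]='h', s[2]='f', s[3]='s', s[4]='f', s[5]='x', s[6]='n'
First match at index: 6


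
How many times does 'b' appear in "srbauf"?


Input string: 'srbauf'
Target character: 'b'
Scan each position: s[2]='b'
Matches found at indices: 2
Total: 1


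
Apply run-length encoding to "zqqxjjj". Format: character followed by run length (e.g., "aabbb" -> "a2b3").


Input: 'zqqxjjj'
Operation: identify consecutive runs
Runs: 'z' -> z1, 'qq' -> q2, 'x' -> x1, 'jjj' -> j3
Encoded: z1q2x1j3


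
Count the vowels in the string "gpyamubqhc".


Input string: 'gpyamubqhc'
Operation: count vowels (a, e, i, o, u)
Scan: s[0]='g', s[1]='p', s[2]='y', s[3]='a' (vowel), s[4]='m', s[5]='u' (vowel), s[6]='b', s[7]='q', s[8]='h', s[9]='c'
Vowels found: 2
Result: 2


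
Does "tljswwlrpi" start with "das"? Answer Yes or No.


Input string: 'tljswwlrpi'
Prefix to check: 'das'
First 3 characters of input: 'tlj'
Match: False
Result: No


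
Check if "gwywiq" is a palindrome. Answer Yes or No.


Input string: 'gwywiq'
Reversed: 'qiwywg'
Compare pairs: s[0]='g' vs s[5]='q' (mismatch), s[1]='w' vs s[4]='i' (mismatch), s[2]='y' vs s[3]='w' (mismatch)
Palindrome: No


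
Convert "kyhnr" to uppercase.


Input string: 'kyhnr'
Operation: convert each letter to uppercase
Mapping: 'k'->'K', 'y'->'Y', 'h'->'H', 'n'->'N', 'r'->'R'
Result: KYHNR


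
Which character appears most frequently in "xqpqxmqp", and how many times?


Input: 'xqpqxmqp'
Operation: tally each character
Counts: 'm':1, 'p':2, 'q':3, 'x':2
Maximum: 'q' appears 3 times


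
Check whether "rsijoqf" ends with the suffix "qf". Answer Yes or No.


Input string: 'rsijoqf'
Suffix to check: 'qf'
Last 2 characters of input: 'qf'
Match: True
Result: Yes


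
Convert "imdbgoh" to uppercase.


Input string: 'imdbgoh'
Operation: convert each letter to uppercase
Mapping: 'i'->'I', 'm'->'M', 'd'->'D', 'b'->'B', 'g'->'G', 'o'->'O', 'h'->'H'
Result: IMDBGOH


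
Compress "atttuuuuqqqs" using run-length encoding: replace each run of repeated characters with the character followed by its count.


Input: 'atttuuuuqqqs'
Operation: identify consecutive runs
Runs: 'a' -> a1, 'ttt' -> t3, 'uuuu' -> u4, 'qqq' -> q3, 's' -> s1
Encoded: a1t3u4q3s1


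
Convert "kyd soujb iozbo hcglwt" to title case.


Input string: 'kyd soujb iozbo hcglwt'
Operation: capitalize first letter of each word
Word transformations: 'kyd'->'Kyd', 'soujb'->'Soujb', 'iozbo'->'Iozbo', 'hcglwt'->'Hcglwt'
Result: Kyd Soujb Iozbo Hcglwt


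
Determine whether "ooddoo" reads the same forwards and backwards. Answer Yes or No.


Input string: 'ooddoo'
Reversed: 'ooddoo'
Compare pairs: s[0]='o' vs s[5]='o' (match), s[1]='o' vs s[4]='o' (match), s[2]='d' vs s[3]='d' (match)
Palindrome: Yes


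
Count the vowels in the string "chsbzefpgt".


Input string: 'chsbzefpgt'
Operation: count vowels (a, e, i, o, u)
Scan: s[0]='c', s[1]='h', s[2]='s', s[3]='b', s[4]='z', s[5]='e' (vowel), s[6]='f', s[7]='p', s[8]='g', s[9]='t'
Vowels found: 1
Result: 1


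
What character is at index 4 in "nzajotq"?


Input string: 'nzajotq'
Operation: get character at index 4
Index mapping: s[0]='n', s[1]='z', s[2]='a', s[3]='j', s[4]='o'
Result: 'o'


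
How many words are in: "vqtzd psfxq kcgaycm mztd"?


Input string: 'vqtzd psfxq kcgaycm mztd'
Operation: split by spaces
Words found: 'vqtzd', 'psfxq', 'kcgaycm', 'mztd'
Word count: 4


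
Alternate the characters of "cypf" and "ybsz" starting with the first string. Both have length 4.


String 1: 'cypf'
String 2: 'ybsz'
Operation: alternate characters
Pairs: 'c'+'y', 'y'+'b', 'p'+'s', 'f'+'z'
Result: cyybpsfz


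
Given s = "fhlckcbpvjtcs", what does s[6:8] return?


Input string: 'fhlckcbpvjtcs'
Operation: slice [6:8]
Extract characters: s[6]='b', s[7]='p'
Result: bp


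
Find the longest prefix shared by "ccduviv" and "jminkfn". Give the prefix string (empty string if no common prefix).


String 1: 'ccduviv'
String 2: 'jminkfn'
Compare position by position:
pos 0: 'c' vs 'j' differ -> stop
Longest common prefix: "" (length 0)


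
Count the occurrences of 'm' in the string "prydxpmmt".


Input string: 'prydxpmmt'
Target character: 'm'
Scan each position: s[6]='m', s[7]='m'
Matches found at indices: 6, 7
Total: 2


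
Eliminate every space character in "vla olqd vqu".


Input string: 'vla olqd vqu'
Operation: remove all spaces
Words: 'vla', 'olqd', 'vqu'
Join without spaces: vlaolqdvqu


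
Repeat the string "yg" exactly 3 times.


Input string: 'yg'
Operation: repeat 3 times
Concatenation: 'yg' + 'yg' + 'yg'
Result: ygygyg


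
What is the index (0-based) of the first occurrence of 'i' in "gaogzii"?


Input string: 'gaogzii'
Target: 'i'
Scanning left to right: s[0]='g', s[1]='a', s[2]='o', s[3]='g', s[4]='z', s[5]='i'
First match at index: 5


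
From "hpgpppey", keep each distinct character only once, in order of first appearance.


Input: 'hpgpppey'
Operation: keep first occurrence of each character
Scan: s[0]='h' new -> keep; s[1]='p' new -> keep; s[2]='g' new -> keep; s[3]='p' seen -> skip; s[4]='p' seen -> skip; s[5]='p' seen -> skip; s[6]='e' new -> keep; s[7]='y' new -> keep
Result: hpgey


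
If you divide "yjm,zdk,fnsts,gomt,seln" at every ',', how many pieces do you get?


Input string: 'yjm,zdk,fnsts,gomt,seln'
Delimiter: ','
Split result: 'yjm', 'zdk', 'fnsts', 'gomt', 'seln'
Number of parts: 5


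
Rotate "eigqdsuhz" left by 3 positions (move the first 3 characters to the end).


Input: 'eigqdsuhz', shift = 3
Operation: split at index 3 and swap parts
Front part s[0:3] = 'eig'
Back part s[3:] = 'qdsuhz'
Rotated = back + front = 'qdsuhz' + 'eig'
Result: qdsuhzeig


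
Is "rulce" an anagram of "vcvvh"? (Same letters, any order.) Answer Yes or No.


String 1: 'vcvvh' -> sorted: 'chvvv'
String 2: 'rulce' -> sorted: 'celru'
Compare sorted forms: 'chvvv' != 'celru'
Anagram: No


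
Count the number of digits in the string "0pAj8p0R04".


Input string: '0pAj8p0R04'
Operation: count digit characters (0-9)
Scan: '0'(digit), 'p', 'A', 'j', '8'(digit), 'p', '0'(digit), 'R', '0'(digit), '4'(digit)
Digits found: 5
Result: 5


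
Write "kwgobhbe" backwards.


Input string: 'kwgobhbe'
Operation: reverse character order
Original order: 'k' -> 'w' -> 'g' -> 'o' -> 'b' -> 'h' -> 'b' -> 'e'
Reversed order: 'e' -> 'b' -> 'h' -> 'b' -> 'o' -> 'g' -> 'w' -> 'k'
Result: ebhbogwk


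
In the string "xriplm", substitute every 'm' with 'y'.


Input string: 'xriplm'
Operation: replace 'm' with 'y'
Positions of 'm': 5
After replacement: xriply


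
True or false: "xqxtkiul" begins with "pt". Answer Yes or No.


Input string: 'xqxtkiul'
Prefix to check: 'pt'
First 2 characters of input: 'xq'
Match: False
Result: No


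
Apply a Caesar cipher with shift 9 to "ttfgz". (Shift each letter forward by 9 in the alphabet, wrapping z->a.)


Input: 'ttfgz', shift = 9
Operation: for each letter, (position + 9) mod 26
Mapping: 't'(19+9=28, 28 mod 26=2)->'c', 't'(19+9=28, 28 mod 26=2)->'c', 'f'(5+9=14)->'o', 'g'(6+9=15)->'p', 'z'(25+9=34, 34 mod 26=8)->'i'
Result: ccopi


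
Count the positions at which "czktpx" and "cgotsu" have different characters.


String 1: 'czktpx'
String 2: 'cgotsu'
Compare each position: pos 0: 'c'=='c', pos 1: 'z'!='g', pos 2: 'k'!='o', pos 3: 't'=='t', pos 4: 'p'!='s', pos 5: 'x'!='u'
Differing positions: 4
Hamming distance: 4


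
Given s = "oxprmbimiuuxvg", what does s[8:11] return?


Input string: 'oxprmbimiuuxvg'
Operation: slice [8:11]
Extract characters: s[8]='i', s[9]='u', s[10]='u'
Result: iuu


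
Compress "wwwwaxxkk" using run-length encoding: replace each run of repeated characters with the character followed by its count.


Input: 'wwwwaxxkk'
Operation: identify consecutive runs
Runs: 'wwww' -> w4, 'a' -> a1, 'xx' -> x2, 'kk' -> k2
Encoded: w4a1x2k2


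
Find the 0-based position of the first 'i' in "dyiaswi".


Input string: 'dyiaswi'
Target: 'i'
Scanning left to right: s[0]='d', s[1]='y', s[2]='i'
First match at index: 2


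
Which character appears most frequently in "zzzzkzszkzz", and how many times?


Input: 'zzzzkzszkzz'
Operation: tally each character
Counts: 'k':2, 's':1, 'z':8
Maximum: 'z' appears 8 times


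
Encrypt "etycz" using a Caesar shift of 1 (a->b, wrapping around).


Input: 'etycz', shift = 1
Operation: for each letter, (position + 1) mod 26
Mapping: 'e'(4+1=5)->'f', 't'(19+1=20)->'u', 'y'(24+1=25)->'z', 'c'(2+1=3)->'d', 'z'(25+1=26, 26 mod 26=0)->'a'
Result: fuzda


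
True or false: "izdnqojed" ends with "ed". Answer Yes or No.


Input string: 'izdnqojed'
Suffix to check: 'ed'
Last 2 characters of input: 'ed'
Match: True
Result: Yes


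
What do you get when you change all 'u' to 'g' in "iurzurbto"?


Input string: 'iurzurbto'
Operation: replace 'u' with 'g'
Positions of 'u': 1, 4
After replacement: igrzgrbto


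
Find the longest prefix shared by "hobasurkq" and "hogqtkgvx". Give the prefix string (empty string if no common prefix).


String 1: 'hobasurkq'
String 2: 'hogqtkgvx'
Compare position by position:
pos 0: 'h' vs 'h' match
pos 1: 'o' vs 'o' match
pos 2: 'b' vs 'g' differ -> stop
Longest common prefix: "ho" (length 2)


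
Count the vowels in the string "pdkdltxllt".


Input string: 'pdkdltxllt'
Operation: count vowels (a, e, i, o, u)
Scan: s[0]='p', s[1]='d', s[2]='k', s[3]='d', s[4]='l', s[5]='t', s[6]='x', s[7]='l', s[8]='l', s[9]='t'
Vowels found: 0
Result: 0


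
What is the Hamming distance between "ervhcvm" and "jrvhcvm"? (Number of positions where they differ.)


String 1: 'ervhcvm'
String 2: 'jrvhcvm'
Compare each position: pos 0: 'e'!='j', pos 1: 'r'=='r', pos 2: 'v'=='v', pos 3: 'h'=='h', pos 4: 'c'=='c', pos 5: 'v'=='v', pos 6: 'm'=='m'
Differing positions: 1
Hamming distance: 1


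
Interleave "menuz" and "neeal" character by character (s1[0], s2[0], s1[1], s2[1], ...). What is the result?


String 1: 'menuz'
String 2: 'neeal'
Operation: alternate characters
Pairs: 'm'+'n', 'e'+'e', 'n'+'e', 'u'+'a', 'z'+'l'
Result: mneeneuazl


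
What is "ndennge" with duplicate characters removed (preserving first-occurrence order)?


Input: 'ndennge'
Operation: keep first occurrence of each character
Scan: s[0]='n' new -> keep; s[1]='d' new -> keep; s[2]='e' new -> keep; s[3]='n' seen -> skip; s[4]='n' seen -> skip; s[5]='g' new -> keep; s[6]='e' seen -> skip
Result: ndeg


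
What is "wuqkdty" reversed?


Input string: 'wuqkdty'
Operation: reverse character order
Original order: 'w' -> 'u' -> 'q' -> 'k' -> 'd' -> 't' -> 'y'
Reversed order: 'y' -> 't' -> 'd' -> 'k' -> 'q' -> 'u' -> 'w'
Result: ytdkquw


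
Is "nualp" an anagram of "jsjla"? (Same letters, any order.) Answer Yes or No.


String 1: 'jsjla' -> sorted: 'ajjls'
String 2: 'nualp' -> sorted: 'alnpu'
Compare sorted forms: 'ajjls' != 'alnpu'
Anagram: No
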